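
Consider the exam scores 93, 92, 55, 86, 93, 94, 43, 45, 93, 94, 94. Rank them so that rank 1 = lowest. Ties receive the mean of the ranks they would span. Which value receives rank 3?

55

Sorted (ascending): 43, 45, 55, 86, 92, 93, 93, 93, 94, 94, 94
The 3 values of 93 occupy positions 6–8 → average rank 7.
The 3 values of 94 occupy positions 9–11 → average rank 10.
Rank 3 → value 55.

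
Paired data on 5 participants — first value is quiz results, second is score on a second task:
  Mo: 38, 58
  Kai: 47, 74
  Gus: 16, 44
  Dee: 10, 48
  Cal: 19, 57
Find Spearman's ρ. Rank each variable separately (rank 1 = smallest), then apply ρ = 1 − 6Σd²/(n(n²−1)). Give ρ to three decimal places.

Ranks of variable 1: 4, 5, 2, 1, 3
Ranks of variable 2: 4, 5, 1, 2, 3
d = r₁ − r₂: 0, 0, 1, -1, 0
d²: 0, 0, 1, 1, 0; Σd² = 2
ρ = 1 − 6·2/(5·24) = 1 − 12/120 = 0.900

0.900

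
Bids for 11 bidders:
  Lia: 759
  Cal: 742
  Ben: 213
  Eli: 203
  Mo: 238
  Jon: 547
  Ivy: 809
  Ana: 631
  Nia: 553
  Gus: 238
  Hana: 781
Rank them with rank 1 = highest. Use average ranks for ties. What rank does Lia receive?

3

Sorted (descending): 809, 781, 759, 742, 631, 553, 547, 238, 238, 213, 203
The 2 values of 238 occupy positions 8–9 → average rank (8+9)/2 = 8.5.
Lia has value 759 → rank 3.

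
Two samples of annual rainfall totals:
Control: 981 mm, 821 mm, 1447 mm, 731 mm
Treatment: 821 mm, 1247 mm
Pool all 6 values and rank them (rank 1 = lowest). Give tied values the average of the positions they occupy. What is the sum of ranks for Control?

13.5

Sorted (ascending): 731, 821, 821, 981, 1247, 1447
The 2 values of 821 occupy positions 2–3 → average rank (2+3)/2 = 2.5.
Control values → pooled ranks: 981→4, 821→2.5, 1447→6, 731→1
Rank sum = 4 + 2.5 + 6 + 1 = 13.5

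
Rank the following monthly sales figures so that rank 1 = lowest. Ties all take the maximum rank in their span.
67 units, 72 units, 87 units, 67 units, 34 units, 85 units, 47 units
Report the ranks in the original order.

Sorted (ascending): 34, 47, 67, 67, 72, 85, 87
The 2 values of 67 occupy positions 3–4 → each gets rank 4.

4, 5, 7, 4, 1, 6, 2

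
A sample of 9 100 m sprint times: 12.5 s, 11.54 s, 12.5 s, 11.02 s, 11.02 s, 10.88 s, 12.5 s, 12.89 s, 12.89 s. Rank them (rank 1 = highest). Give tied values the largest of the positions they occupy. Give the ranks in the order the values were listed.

Sorted (descending): 12.89, 12.89, 12.5, 12.5, 12.5, 11.54, 11.02, 11.02, 10.88
The 2 values of 12.89 occupy positions 1–2 → each gets rank 2.
The 3 values of 12.5 occupy positions 3–5 → each gets rank 5.
The 2 values of 11.02 occupy positions 7–8 → each gets rank 8.

5, 6, 5, 8, 8, 9, 5, 2, 2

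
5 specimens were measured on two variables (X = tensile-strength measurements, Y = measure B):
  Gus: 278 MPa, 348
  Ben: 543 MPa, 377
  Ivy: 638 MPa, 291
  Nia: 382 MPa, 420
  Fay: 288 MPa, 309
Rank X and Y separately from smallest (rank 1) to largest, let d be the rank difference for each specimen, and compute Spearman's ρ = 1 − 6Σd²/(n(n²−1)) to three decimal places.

-0.200

Ranks of variable 1: 1, 4, 5, 3, 2
Ranks of variable 2: 3, 4, 1, 5, 2
d = r₁ − r₂: -2, 0, 4, -2, 0
d²: 4, 0, 16, 4, 0; Σd² = 24
ρ = 1 − 6·24/(5·24) = 1 − 144/120 = -0.200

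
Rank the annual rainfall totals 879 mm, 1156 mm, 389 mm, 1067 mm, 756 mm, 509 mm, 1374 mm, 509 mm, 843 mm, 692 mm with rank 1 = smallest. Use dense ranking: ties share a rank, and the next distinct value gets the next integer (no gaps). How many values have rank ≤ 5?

Sorted (ascending): 389, 509, 509, 692, 756, 843, 879, 1067, 1156, 1374
The 2 values of 509 share dense rank 2.
Remaining distinct values take the next consecutive integers.
Ranks ≤ 5: {1, 2, 2, 3, 4, 5} → 6 values.

6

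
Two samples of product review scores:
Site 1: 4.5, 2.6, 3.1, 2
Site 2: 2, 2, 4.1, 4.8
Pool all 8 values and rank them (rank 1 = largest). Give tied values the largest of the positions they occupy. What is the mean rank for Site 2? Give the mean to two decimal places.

5.00

Sorted (descending): 4.8, 4.5, 4.1, 3.1, 2.6, 2, 2, 2
The 3 values of 2 occupy positions 6–8 → each gets rank 8.
Site 2 values → pooled ranks: 2→8, 2→8, 4.1→3, 4.8→1
Mean rank = (8 + 8 + 3 + 1) / 4 = 5.00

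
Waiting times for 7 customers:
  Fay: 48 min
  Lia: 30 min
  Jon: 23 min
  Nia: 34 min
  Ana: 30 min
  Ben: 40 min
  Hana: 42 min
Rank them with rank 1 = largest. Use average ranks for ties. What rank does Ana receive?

Sorted (descending): 48, 42, 40, 34, 30, 30, 23
The 2 values of 30 occupy positions 5–6 → average rank (5+6)/2 = 5.5.
Ana has value 30 min → rank 5.5.

5.5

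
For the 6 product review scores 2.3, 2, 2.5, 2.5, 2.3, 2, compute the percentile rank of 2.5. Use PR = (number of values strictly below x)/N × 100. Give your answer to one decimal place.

N = 6.
Strictly below 2.5: 4. Equal to 2.5: 2.
PR = 4/6 × 100 = 66.7

66.7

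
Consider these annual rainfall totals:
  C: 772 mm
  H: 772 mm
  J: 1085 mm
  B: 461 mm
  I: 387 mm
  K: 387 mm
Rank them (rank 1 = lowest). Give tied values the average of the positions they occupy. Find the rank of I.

1.5

Sorted (ascending): 387, 387, 461, 772, 772, 1085
The 2 values of 387 occupy positions 1–2 → average rank (1+2)/2 = 1.5.
The 2 values of 772 occupy positions 4–5 → average rank (4+5)/2 = 4.5.
I has value 387 mm → rank 1.5.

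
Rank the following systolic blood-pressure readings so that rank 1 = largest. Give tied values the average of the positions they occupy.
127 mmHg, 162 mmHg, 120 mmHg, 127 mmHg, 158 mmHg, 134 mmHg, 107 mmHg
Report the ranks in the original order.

4.5, 1, 6, 4.5, 2, 3, 7

Sorted (descending): 162, 158, 134, 127, 127, 120, 107
The 2 values of 127 occupy positions 4–5 → average rank (4+5)/2 = 4.5.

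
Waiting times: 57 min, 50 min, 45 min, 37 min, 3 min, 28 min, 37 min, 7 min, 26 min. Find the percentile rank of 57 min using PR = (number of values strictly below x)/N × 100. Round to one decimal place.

88.9

N = 9.
Strictly below 57: 8. Equal to 57: 1.
PR = 8/9 × 100 = 88.9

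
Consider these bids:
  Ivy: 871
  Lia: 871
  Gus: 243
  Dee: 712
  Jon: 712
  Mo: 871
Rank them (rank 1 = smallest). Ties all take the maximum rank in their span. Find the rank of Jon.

Sorted (ascending): 243, 712, 712, 871, 871, 871
The 2 values of 712 occupy positions 2–3 → each gets rank 3.
The 3 values of 871 occupy positions 4–6 → each gets rank 6.
Jon has value 712 → rank 3.

3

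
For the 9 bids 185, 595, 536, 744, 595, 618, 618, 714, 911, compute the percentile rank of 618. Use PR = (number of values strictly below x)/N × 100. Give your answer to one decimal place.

N = 9.
Strictly below 618: 4. Equal to 618: 2.
PR = 4/9 × 100 = 44.4

44.4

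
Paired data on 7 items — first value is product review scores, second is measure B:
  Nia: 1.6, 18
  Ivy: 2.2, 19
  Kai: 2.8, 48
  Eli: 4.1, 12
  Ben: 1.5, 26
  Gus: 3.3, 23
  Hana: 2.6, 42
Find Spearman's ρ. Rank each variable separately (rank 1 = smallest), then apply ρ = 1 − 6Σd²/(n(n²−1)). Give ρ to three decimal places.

Ranks of variable 1: 2, 3, 5, 7, 1, 6, 4
Ranks of variable 2: 2, 3, 7, 1, 5, 4, 6
d = r₁ − r₂: 0, 0, -2, 6, -4, 2, -2
d²: 0, 0, 4, 36, 16, 4, 4; Σd² = 64
ρ = 1 − 6·64/(7·48) = 1 − 384/336 = -0.143

-0.143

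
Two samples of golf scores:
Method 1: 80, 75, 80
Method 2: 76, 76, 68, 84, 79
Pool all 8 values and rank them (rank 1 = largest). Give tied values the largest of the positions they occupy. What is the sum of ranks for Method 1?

13

Sorted (descending): 84, 80, 80, 79, 76, 76, 75, 68
The 2 values of 80 occupy positions 2–3 → each gets rank 3.
The 2 values of 76 occupy positions 5–6 → each gets rank 6.
Method 1 values → pooled ranks: 80→3, 75→7, 80→3
Rank sum = 3 + 7 + 3 = 13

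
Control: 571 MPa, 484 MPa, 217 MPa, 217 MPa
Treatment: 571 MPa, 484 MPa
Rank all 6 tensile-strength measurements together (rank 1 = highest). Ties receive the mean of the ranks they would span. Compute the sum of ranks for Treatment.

5

Sorted (descending): 571, 571, 484, 484, 217, 217
The 2 values of 571 occupy positions 1–2 → average rank (1+2)/2 = 1.5.
The 2 values of 484 occupy positions 3–4 → average rank (3+4)/2 = 3.5.
The 2 values of 217 occupy positions 5–6 → average rank (5+6)/2 = 5.5.
Treatment values → pooled ranks: 571→1.5, 484→3.5
Rank sum = 1.5 + 3.5 = 5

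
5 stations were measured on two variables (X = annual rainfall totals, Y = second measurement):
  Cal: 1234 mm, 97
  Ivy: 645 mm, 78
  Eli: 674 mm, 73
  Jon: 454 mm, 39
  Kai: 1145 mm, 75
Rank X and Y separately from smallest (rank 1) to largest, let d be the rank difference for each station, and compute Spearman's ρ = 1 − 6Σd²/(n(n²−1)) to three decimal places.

0.700

Ranks of variable 1: 5, 2, 3, 1, 4
Ranks of variable 2: 5, 4, 2, 1, 3
d = r₁ − r₂: 0, -2, 1, 0, 1
d²: 0, 4, 1, 0, 1; Σd² = 6
ρ = 1 − 6·6/(5·24) = 1 − 36/120 = 0.700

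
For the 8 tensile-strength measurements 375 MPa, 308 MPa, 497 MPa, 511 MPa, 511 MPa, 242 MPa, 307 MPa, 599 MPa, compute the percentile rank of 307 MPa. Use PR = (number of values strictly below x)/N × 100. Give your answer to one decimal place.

12.5

N = 8.
Strictly below 307: 1. Equal to 307: 1.
PR = 1/8 × 100 = 12.5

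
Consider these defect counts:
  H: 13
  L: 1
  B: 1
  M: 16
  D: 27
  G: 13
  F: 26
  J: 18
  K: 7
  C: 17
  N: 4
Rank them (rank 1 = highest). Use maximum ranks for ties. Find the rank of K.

8

Sorted (descending): 27, 26, 18, 17, 16, 13, 13, 7, 4, 1, 1
The 2 values of 13 occupy positions 6–7 → each gets rank 7.
The 2 values of 1 occupy positions 10–11 → each gets rank 11.
K has value 7 → rank 8.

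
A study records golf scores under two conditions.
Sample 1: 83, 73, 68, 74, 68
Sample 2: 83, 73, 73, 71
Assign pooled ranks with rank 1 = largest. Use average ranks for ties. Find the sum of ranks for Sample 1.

Sorted (descending): 83, 83, 74, 73, 73, 73, 71, 68, 68
The 2 values of 83 occupy positions 1–2 → average rank (1+2)/2 = 1.5.
The 3 values of 73 occupy positions 4–6 → average rank 5.
The 2 values of 68 occupy positions 8–9 → average rank (8+9)/2 = 8.5.
Sample 1 values → pooled ranks: 83→1.5, 73→5, 68→8.5, 74→3, 68→8.5
Rank sum = 1.5 + 5 + 8.5 + 3 + 8.5 = 26.5

26.5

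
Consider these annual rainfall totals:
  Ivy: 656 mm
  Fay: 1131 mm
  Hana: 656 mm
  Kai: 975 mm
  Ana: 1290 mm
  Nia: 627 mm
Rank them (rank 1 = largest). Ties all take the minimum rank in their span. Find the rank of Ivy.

Sorted (descending): 1290, 1131, 975, 656, 656, 627
The 2 values of 656 occupy positions 4–5 → each gets rank 4.
Ivy has value 656 mm → rank 4.

4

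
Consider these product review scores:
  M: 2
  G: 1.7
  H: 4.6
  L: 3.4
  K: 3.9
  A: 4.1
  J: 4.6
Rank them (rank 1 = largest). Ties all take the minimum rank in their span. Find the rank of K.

4

Sorted (descending): 4.6, 4.6, 4.1, 3.9, 3.4, 2, 1.7
The 2 values of 4.6 occupy positions 1–2 → each gets rank 1.
K has value 3.9 → rank 4.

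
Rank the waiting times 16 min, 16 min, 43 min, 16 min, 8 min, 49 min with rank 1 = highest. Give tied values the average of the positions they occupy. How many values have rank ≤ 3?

Sorted (descending): 49, 43, 16, 16, 16, 8
The 3 values of 16 occupy positions 3–5 → average rank 4.
Ranks ≤ 3: {1, 2} → 2 values.

2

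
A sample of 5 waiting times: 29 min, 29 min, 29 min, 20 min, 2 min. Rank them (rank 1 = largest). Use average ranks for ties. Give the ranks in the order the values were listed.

Sorted (descending): 29, 29, 29, 20, 2
The 3 values of 29 occupy positions 1–3 → average rank 2.

2, 2, 2, 4, 5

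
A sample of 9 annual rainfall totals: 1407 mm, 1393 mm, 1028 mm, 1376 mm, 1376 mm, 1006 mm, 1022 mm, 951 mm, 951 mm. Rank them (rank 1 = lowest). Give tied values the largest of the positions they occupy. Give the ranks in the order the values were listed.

Sorted (ascending): 951, 951, 1006, 1022, 1028, 1376, 1376, 1393, 1407
The 2 values of 951 occupy positions 1–2 → each gets rank 2.
The 2 values of 1376 occupy positions 6–7 → each gets rank 7.

9, 8, 5, 7, 7, 3, 4, 2, 2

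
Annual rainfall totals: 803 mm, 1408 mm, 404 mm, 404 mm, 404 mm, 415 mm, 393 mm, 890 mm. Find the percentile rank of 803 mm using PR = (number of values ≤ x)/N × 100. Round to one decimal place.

75.0

N = 8.
Strictly below 803: 5. Equal to 803: 1.
PR = 6/8 × 100 = 75.0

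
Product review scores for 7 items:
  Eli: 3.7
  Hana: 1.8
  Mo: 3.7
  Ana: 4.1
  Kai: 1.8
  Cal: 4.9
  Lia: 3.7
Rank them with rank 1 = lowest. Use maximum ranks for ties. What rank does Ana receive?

6

Sorted (ascending): 1.8, 1.8, 3.7, 3.7, 3.7, 4.1, 4.9
The 2 values of 1.8 occupy positions 1–2 → each gets rank 2.
The 3 values of 3.7 occupy positions 3–5 → each gets rank 5.
Ana has value 4.1 → rank 6.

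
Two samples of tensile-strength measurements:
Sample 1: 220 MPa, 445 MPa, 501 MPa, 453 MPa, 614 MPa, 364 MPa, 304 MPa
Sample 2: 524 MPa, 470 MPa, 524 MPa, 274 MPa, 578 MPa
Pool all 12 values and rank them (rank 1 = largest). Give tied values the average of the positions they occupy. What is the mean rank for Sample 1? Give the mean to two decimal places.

7.43

Sorted (descending): 614, 578, 524, 524, 501, 470, 453, 445, 364, 304, 274, 220
The 2 values of 524 occupy positions 3–4 → average rank (3+4)/2 = 3.5.
Sample 1 values → pooled ranks: 220→12, 445→8, 501→5, 453→7, 614→1, 364→9, 304→10
Mean rank = (12 + 8 + 5 + 7 + 1 + 9 + 10) / 7 = 7.43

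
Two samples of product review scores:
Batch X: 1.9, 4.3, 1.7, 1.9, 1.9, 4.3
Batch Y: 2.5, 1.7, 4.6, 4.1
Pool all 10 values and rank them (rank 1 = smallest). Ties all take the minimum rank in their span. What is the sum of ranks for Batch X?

26

Sorted (ascending): 1.7, 1.7, 1.9, 1.9, 1.9, 2.5, 4.1, 4.3, 4.3, 4.6
The 2 values of 1.7 occupy positions 1–2 → each gets rank 1.
The 3 values of 1.9 occupy positions 3–5 → each gets rank 3.
The 2 values of 4.3 occupy positions 8–9 → each gets rank 8.
Batch X values → pooled ranks: 1.9→3, 4.3→8, 1.7→1, 1.9→3, 1.9→3, 4.3→8
Rank sum = 3 + 8 + 1 + 3 + 3 + 8 = 26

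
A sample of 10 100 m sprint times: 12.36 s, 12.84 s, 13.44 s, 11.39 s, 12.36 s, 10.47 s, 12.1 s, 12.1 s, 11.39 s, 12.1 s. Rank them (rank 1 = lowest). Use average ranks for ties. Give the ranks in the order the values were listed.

7.5, 9, 10, 2.5, 7.5, 1, 5, 5, 2.5, 5

Sorted (ascending): 10.47, 11.39, 11.39, 12.1, 12.1, 12.1, 12.36, 12.36, 12.84, 13.44
The 2 values of 11.39 occupy positions 2–3 → average rank (2+3)/2 = 2.5.
The 3 values of 12.1 occupy positions 4–6 → average rank 5.
The 2 values of 12.36 occupy positions 7–8 → average rank (7+8)/2 = 7.5.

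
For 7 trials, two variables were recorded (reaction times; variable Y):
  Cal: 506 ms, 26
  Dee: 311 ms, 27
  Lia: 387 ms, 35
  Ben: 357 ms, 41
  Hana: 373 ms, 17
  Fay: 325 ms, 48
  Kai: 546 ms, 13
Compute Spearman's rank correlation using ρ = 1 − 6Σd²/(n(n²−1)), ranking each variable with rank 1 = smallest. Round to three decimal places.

-0.643

Ranks of variable 1: 6, 1, 5, 3, 4, 2, 7
Ranks of variable 2: 3, 4, 5, 6, 2, 7, 1
d = r₁ − r₂: 3, -3, 0, -3, 2, -5, 6
d²: 9, 9, 0, 9, 4, 25, 36; Σd² = 92
ρ = 1 − 6·92/(7·48) = 1 − 552/336 = -0.643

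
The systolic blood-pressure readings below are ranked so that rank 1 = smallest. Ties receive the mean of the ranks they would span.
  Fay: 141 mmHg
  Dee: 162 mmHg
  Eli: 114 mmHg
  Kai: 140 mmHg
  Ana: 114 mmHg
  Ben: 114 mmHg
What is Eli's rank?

2

Sorted (ascending): 114, 114, 114, 140, 141, 162
The 3 values of 114 occupy positions 1–3 → average rank 2.
Eli has value 114 mmHg → rank 2.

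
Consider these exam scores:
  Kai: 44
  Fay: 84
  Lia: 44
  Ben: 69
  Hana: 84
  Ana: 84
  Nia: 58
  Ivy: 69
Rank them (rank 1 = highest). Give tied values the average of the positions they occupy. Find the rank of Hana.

Sorted (descending): 84, 84, 84, 69, 69, 58, 44, 44
The 3 values of 84 occupy positions 1–3 → average rank 2.
The 2 values of 69 occupy positions 4–5 → average rank (4+5)/2 = 4.5.
The 2 values of 44 occupy positions 7–8 → average rank (7+8)/2 = 7.5.
Hana has value 84 → rank 2.

2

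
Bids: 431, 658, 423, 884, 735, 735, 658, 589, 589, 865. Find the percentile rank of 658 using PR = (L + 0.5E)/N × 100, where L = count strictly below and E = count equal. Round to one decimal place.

50.0

N = 10.
Strictly below 658: 4. Equal to 658: 2.
PR = (4 + 0.5·2)/10 × 100 = 50.0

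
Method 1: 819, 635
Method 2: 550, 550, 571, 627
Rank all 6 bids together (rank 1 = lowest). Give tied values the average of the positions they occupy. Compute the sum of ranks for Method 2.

10

Sorted (ascending): 550, 550, 571, 627, 635, 819
The 2 values of 550 occupy positions 1–2 → average rank (1+2)/2 = 1.5.
Method 2 values → pooled ranks: 550→1.5, 550→1.5, 571→3, 627→4
Rank sum = 1.5 + 1.5 + 3 + 4 = 10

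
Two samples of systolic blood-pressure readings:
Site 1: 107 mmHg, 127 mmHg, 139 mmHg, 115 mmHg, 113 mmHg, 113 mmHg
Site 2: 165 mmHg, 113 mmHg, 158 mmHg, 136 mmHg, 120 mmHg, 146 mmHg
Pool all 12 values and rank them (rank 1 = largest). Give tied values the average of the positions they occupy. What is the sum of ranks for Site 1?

50

Sorted (descending): 165, 158, 146, 139, 136, 127, 120, 115, 113, 113, 113, 107
The 3 values of 113 occupy positions 9–11 → average rank 10.
Site 1 values → pooled ranks: 107→12, 127→6, 139→4, 115→8, 113→10, 113→10
Rank sum = 12 + 6 + 4 + 8 + 10 + 10 = 50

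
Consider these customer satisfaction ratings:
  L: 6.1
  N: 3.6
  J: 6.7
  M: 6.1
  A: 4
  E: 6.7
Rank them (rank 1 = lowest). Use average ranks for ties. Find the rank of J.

Sorted (ascending): 3.6, 4, 6.1, 6.1, 6.7, 6.7
The 2 values of 6.1 occupy positions 3–4 → average rank (3+4)/2 = 3.5.
The 2 values of 6.7 occupy positions 5–6 → average rank (5+6)/2 = 5.5.
J has value 6.7 → rank 5.5.

5.5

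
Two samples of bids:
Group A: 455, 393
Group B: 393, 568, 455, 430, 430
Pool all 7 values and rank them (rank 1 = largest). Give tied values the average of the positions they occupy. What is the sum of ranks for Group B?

Sorted (descending): 568, 455, 455, 430, 430, 393, 393
The 2 values of 455 occupy positions 2–3 → average rank (2+3)/2 = 2.5.
The 2 values of 430 occupy positions 4–5 → average rank (4+5)/2 = 4.5.
The 2 values of 393 occupy positions 6–7 → average rank (6+7)/2 = 6.5.
Group B values → pooled ranks: 393→6.5, 568→1, 455→2.5, 430→4.5, 430→4.5
Rank sum = 6.5 + 1 + 2.5 + 4.5 + 4.5 = 19

19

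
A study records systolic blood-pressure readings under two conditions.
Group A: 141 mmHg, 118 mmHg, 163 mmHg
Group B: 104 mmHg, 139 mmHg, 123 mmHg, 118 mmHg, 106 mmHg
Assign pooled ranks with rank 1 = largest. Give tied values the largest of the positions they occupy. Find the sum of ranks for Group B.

28

Sorted (descending): 163, 141, 139, 123, 118, 118, 106, 104
The 2 values of 118 occupy positions 5–6 → each gets rank 6.
Group B values → pooled ranks: 104→8, 139→3, 123→4, 118→6, 106→7
Rank sum = 8 + 3 + 4 + 6 + 7 = 28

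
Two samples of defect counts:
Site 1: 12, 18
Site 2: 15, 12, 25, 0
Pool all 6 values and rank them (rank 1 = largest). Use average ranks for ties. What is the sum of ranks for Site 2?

Sorted (descending): 25, 18, 15, 12, 12, 0
The 2 values of 12 occupy positions 4–5 → average rank (4+5)/2 = 4.5.
Site 2 values → pooled ranks: 15→3, 12→4.5, 25→1, 0→6
Rank sum = 3 + 4.5 + 1 + 6 = 14.5

14.5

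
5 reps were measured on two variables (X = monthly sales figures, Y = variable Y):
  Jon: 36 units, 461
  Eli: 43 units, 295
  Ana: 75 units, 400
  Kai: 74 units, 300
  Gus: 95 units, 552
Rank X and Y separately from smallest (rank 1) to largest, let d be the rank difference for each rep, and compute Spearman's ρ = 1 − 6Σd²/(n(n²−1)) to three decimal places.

Ranks of variable 1: 1, 2, 4, 3, 5
Ranks of variable 2: 4, 1, 3, 2, 5
d = r₁ − r₂: -3, 1, 1, 1, 0
d²: 9, 1, 1, 1, 0; Σd² = 12
ρ = 1 − 6·12/(5·24) = 1 − 72/120 = 0.400

0.400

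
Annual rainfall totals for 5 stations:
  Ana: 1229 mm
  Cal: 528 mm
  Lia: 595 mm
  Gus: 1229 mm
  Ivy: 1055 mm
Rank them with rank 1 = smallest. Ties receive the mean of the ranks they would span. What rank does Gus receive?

4.5

Sorted (ascending): 528, 595, 1055, 1229, 1229
The 2 values of 1229 occupy positions 4–5 → average rank (4+5)/2 = 4.5.
Gus has value 1229 mm → rank 4.5.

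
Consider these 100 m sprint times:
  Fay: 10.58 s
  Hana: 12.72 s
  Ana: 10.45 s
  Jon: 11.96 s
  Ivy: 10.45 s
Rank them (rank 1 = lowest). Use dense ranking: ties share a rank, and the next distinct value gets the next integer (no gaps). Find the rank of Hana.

4

Sorted (ascending): 10.45, 10.45, 10.58, 11.96, 12.72
The 2 values of 10.45 share dense rank 1.
Remaining distinct values take the next consecutive integers.
Hana has value 12.72 s → rank 4.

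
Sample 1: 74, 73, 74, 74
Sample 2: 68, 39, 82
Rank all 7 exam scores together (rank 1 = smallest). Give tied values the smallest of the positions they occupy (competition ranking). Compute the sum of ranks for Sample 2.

Sorted (ascending): 39, 68, 73, 74, 74, 74, 82
The 3 values of 74 occupy positions 4–6 → each gets rank 4.
Sample 2 values → pooled ranks: 68→2, 39→1, 82→7
Rank sum = 2 + 1 + 7 = 10

10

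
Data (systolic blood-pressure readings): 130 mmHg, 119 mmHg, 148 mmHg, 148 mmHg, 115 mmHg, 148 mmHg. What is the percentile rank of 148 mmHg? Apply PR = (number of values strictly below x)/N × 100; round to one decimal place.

N = 6.
Strictly below 148: 3. Equal to 148: 3.
PR = 3/6 × 100 = 50.0

50.0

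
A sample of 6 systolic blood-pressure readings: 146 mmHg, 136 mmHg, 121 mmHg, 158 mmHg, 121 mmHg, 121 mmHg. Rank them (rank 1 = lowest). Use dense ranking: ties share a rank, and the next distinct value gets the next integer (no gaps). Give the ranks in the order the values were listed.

3, 2, 1, 4, 1, 1

Sorted (ascending): 121, 121, 121, 136, 146, 158
The 3 values of 121 share dense rank 1.
Remaining distinct values take the next consecutive integers.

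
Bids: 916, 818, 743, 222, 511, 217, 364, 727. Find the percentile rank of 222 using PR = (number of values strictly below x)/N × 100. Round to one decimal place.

N = 8.
Strictly below 222: 1. Equal to 222: 1.
PR = 1/8 × 100 = 12.5

12.5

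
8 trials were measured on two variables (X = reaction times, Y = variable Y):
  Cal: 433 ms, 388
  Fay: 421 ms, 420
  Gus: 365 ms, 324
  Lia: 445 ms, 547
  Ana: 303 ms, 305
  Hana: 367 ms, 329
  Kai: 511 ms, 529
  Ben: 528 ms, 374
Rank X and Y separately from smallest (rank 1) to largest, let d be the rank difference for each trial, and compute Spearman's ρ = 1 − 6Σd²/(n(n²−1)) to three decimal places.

0.714

Ranks of variable 1: 5, 4, 2, 6, 1, 3, 7, 8
Ranks of variable 2: 5, 6, 2, 8, 1, 3, 7, 4
d = r₁ − r₂: 0, -2, 0, -2, 0, 0, 0, 4
d²: 0, 4, 0, 4, 0, 0, 0, 16; Σd² = 24
ρ = 1 − 6·24/(8·63) = 1 − 144/504 = 0.714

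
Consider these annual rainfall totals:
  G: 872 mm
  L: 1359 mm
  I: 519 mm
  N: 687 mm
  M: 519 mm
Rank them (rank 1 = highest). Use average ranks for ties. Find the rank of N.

3

Sorted (descending): 1359, 872, 687, 519, 519
The 2 values of 519 occupy positions 4–5 → average rank (4+5)/2 = 4.5.
N has value 687 mm → rank 3.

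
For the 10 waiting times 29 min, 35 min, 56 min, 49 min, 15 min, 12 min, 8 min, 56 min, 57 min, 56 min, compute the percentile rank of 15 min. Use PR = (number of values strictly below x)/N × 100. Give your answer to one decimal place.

N = 10.
Strictly below 15: 2. Equal to 15: 1.
PR = 2/10 × 100 = 20.0

20.0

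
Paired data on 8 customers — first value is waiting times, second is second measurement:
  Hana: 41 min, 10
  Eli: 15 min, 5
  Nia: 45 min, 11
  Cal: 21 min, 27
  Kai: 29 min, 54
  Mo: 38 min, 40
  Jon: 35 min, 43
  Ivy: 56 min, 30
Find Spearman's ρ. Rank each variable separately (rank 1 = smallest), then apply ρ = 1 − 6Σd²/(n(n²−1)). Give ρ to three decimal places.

Ranks of variable 1: 6, 1, 7, 2, 3, 5, 4, 8
Ranks of variable 2: 2, 1, 3, 4, 8, 6, 7, 5
d = r₁ − r₂: 4, 0, 4, -2, -5, -1, -3, 3
d²: 16, 0, 16, 4, 25, 1, 9, 9; Σd² = 80
ρ = 1 − 6·80/(8·63) = 1 − 480/504 = 0.048

0.048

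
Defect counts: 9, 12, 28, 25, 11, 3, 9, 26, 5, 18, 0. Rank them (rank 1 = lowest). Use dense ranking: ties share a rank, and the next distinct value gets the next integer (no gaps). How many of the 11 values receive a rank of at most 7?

8

Sorted (ascending): 0, 3, 5, 9, 9, 11, 12, 18, 25, 26, 28
The 2 values of 9 share dense rank 4.
Remaining distinct values take the next consecutive integers.
Ranks ≤ 7: {1, 2, 3, 4, 4, 5, 6, 7} → 8 values.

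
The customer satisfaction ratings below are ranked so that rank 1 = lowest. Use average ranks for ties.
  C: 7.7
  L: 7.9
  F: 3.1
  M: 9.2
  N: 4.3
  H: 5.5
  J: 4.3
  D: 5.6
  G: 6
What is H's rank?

4

Sorted (ascending): 3.1, 4.3, 4.3, 5.5, 5.6, 6, 7.7, 7.9, 9.2
The 2 values of 4.3 occupy positions 2–3 → average rank (2+3)/2 = 2.5.
H has value 5.5 → rank 4.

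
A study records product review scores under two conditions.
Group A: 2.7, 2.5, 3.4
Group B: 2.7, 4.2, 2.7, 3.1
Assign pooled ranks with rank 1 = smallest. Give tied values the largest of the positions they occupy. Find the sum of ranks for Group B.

Sorted (ascending): 2.5, 2.7, 2.7, 2.7, 3.1, 3.4, 4.2
The 3 values of 2.7 occupy positions 2–4 → each gets rank 4.
Group B values → pooled ranks: 2.7→4, 4.2→7, 2.7→4, 3.1→5
Rank sum = 4 + 7 + 4 + 5 = 20

20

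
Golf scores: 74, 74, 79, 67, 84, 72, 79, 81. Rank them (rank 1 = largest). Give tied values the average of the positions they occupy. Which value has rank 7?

Sorted (descending): 84, 81, 79, 79, 74, 74, 72, 67
The 2 values of 79 occupy positions 3–4 → average rank (3+4)/2 = 3.5.
The 2 values of 74 occupy positions 5–6 → average rank (5+6)/2 = 5.5.
Rank 7 → value 72.

72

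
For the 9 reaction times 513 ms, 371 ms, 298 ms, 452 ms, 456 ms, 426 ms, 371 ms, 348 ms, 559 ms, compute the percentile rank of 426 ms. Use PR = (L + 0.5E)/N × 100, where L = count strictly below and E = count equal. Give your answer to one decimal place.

50.0

N = 9.
Strictly below 426: 4. Equal to 426: 1.
PR = (4 + 0.5·1)/9 × 100 = 50.0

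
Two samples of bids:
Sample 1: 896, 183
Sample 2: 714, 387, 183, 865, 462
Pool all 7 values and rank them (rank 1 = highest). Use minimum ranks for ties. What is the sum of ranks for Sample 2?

20

Sorted (descending): 896, 865, 714, 462, 387, 183, 183
The 2 values of 183 occupy positions 6–7 → each gets rank 6.
Sample 2 values → pooled ranks: 714→3, 387→5, 183→6, 865→2, 462→4
Rank sum = 3 + 5 + 6 + 2 + 4 = 20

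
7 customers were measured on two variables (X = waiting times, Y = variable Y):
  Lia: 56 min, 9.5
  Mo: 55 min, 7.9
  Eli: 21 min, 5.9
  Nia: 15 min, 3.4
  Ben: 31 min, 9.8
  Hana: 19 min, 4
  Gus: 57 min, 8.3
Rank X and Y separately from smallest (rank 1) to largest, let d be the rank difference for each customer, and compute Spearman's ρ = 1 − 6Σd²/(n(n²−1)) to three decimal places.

Ranks of variable 1: 6, 5, 3, 1, 4, 2, 7
Ranks of variable 2: 6, 4, 3, 1, 7, 2, 5
d = r₁ − r₂: 0, 1, 0, 0, -3, 0, 2
d²: 0, 1, 0, 0, 9, 0, 4; Σd² = 14
ρ = 1 − 6·14/(7·48) = 1 − 84/336 = 0.750

0.750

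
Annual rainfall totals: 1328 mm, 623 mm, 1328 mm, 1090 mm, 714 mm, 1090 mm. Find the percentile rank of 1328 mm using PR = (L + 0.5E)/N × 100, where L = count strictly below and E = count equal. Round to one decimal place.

N = 6.
Strictly below 1328: 4. Equal to 1328: 2.
PR = (4 + 0.5·2)/6 × 100 = 83.3

83.3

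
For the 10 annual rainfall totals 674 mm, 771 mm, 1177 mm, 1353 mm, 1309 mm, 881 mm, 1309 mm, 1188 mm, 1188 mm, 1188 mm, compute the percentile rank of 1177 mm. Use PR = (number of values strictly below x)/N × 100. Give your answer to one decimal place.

N = 10.
Strictly below 1177: 3. Equal to 1177: 1.
PR = 3/10 × 100 = 30.0

30.0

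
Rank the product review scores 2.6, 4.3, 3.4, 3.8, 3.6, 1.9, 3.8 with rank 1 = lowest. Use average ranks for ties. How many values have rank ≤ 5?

4

Sorted (ascending): 1.9, 2.6, 3.4, 3.6, 3.8, 3.8, 4.3
The 2 values of 3.8 occupy positions 5–6 → average rank (5+6)/2 = 5.5.
Ranks ≤ 5: {1, 2, 3, 4} → 4 values.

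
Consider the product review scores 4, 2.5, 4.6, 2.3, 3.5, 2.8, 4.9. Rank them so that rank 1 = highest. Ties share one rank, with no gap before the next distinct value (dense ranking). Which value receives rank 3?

4

Sorted (descending): 4.9, 4.6, 4, 3.5, 2.8, 2.5, 2.3
No ties — each value takes its position as its rank.
Rank 3 → value 4.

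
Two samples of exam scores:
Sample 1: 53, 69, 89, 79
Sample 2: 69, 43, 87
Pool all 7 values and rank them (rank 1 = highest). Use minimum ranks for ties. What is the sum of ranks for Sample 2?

13

Sorted (descending): 89, 87, 79, 69, 69, 53, 43
The 2 values of 69 occupy positions 4–5 → each gets rank 4.
Sample 2 values → pooled ranks: 69→4, 43→7, 87→2
Rank sum = 4 + 7 + 2 = 13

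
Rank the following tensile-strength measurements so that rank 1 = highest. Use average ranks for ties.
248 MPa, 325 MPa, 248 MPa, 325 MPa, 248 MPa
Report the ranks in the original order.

Sorted (descending): 325, 325, 248, 248, 248
The 2 values of 325 occupy positions 1–2 → average rank (1+2)/2 = 1.5.
The 3 values of 248 occupy positions 3–5 → average rank 4.

4, 1.5, 4, 1.5, 4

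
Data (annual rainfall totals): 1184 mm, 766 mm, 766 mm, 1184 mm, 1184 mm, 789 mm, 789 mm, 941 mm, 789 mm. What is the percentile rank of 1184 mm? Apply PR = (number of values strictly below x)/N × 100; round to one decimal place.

66.7

N = 9.
Strictly below 1184: 6. Equal to 1184: 3.
PR = 6/9 × 100 = 66.7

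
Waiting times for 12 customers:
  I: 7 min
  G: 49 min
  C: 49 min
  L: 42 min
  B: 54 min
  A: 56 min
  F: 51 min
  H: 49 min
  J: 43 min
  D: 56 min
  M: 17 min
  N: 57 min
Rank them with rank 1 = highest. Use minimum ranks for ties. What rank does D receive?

Sorted (descending): 57, 56, 56, 54, 51, 49, 49, 49, 43, 42, 17, 7
The 2 values of 56 occupy positions 2–3 → each gets rank 2.
The 3 values of 49 occupy positions 6–8 → each gets rank 6.
D has value 56 min → rank 2.

2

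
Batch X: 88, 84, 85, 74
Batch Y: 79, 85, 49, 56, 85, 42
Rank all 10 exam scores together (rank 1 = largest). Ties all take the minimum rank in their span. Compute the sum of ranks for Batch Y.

37

Sorted (descending): 88, 85, 85, 85, 84, 79, 74, 56, 49, 42
The 3 values of 85 occupy positions 2–4 → each gets rank 2.
Batch Y values → pooled ranks: 79→6, 85→2, 49→9, 56→8, 85→2, 42→10
Rank sum = 6 + 2 + 9 + 8 + 2 + 10 = 37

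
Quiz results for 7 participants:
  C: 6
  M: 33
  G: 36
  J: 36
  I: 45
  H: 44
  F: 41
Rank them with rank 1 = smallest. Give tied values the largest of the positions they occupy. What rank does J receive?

4

Sorted (ascending): 6, 33, 36, 36, 41, 44, 45
The 2 values of 36 occupy positions 3–4 → each gets rank 4.
J has value 36 → rank 4.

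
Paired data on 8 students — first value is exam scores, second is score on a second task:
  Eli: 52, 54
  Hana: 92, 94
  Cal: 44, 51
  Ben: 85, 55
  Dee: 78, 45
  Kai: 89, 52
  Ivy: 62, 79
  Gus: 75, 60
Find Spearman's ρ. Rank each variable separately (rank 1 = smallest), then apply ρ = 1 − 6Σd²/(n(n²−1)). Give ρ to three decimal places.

Ranks of variable 1: 2, 8, 1, 6, 5, 7, 3, 4
Ranks of variable 2: 4, 8, 2, 5, 1, 3, 7, 6
d = r₁ − r₂: -2, 0, -1, 1, 4, 4, -4, -2
d²: 4, 0, 1, 1, 16, 16, 16, 4; Σd² = 58
ρ = 1 − 6·58/(8·63) = 1 − 348/504 = 0.310

0.310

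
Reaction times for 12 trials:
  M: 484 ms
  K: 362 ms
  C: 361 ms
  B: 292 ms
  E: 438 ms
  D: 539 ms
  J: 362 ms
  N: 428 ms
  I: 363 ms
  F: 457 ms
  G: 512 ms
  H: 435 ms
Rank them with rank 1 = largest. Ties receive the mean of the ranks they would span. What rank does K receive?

Sorted (descending): 539, 512, 484, 457, 438, 435, 428, 363, 362, 362, 361, 292
The 2 values of 362 occupy positions 9–10 → average rank (9+10)/2 = 9.5.
K has value 362 ms → rank 9.5.

9.5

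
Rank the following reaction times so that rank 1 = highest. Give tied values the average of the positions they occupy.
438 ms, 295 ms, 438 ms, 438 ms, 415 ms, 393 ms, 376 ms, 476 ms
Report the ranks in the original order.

Sorted (descending): 476, 438, 438, 438, 415, 393, 376, 295
The 3 values of 438 occupy positions 2–4 → average rank 3.

3, 8, 3, 3, 5, 6, 7, 1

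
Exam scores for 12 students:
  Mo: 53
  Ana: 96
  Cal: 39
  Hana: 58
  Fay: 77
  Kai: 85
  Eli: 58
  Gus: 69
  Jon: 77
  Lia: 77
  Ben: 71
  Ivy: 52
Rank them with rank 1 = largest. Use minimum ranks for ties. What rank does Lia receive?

Sorted (descending): 96, 85, 77, 77, 77, 71, 69, 58, 58, 53, 52, 39
The 3 values of 77 occupy positions 3–5 → each gets rank 3.
The 2 values of 58 occupy positions 8–9 → each gets rank 8.
Lia has value 77 → rank 3.

3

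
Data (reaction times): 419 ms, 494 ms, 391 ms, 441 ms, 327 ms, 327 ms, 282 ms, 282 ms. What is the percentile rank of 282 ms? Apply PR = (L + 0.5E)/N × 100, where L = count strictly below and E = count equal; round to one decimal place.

N = 8.
Strictly below 282: 0. Equal to 282: 2.
PR = (0 + 0.5·2)/8 × 100 = 12.5

12.5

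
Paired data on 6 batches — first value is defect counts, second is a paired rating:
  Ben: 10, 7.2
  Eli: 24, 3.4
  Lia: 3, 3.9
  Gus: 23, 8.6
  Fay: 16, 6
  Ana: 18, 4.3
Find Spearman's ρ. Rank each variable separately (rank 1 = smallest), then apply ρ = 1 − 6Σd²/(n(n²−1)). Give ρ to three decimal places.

Ranks of variable 1: 2, 6, 1, 5, 3, 4
Ranks of variable 2: 5, 1, 2, 6, 4, 3
d = r₁ − r₂: -3, 5, -1, -1, -1, 1
d²: 9, 25, 1, 1, 1, 1; Σd² = 38
ρ = 1 − 6·38/(6·35) = 1 − 228/210 = -0.086

-0.086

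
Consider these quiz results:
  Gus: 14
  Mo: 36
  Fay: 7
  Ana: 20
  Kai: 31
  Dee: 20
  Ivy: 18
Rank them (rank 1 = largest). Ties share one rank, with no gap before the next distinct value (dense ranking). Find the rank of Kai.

Sorted (descending): 36, 31, 20, 20, 18, 14, 7
The 2 values of 20 share dense rank 3.
Remaining distinct values take the next consecutive integers.
Kai has value 31 → rank 2.

2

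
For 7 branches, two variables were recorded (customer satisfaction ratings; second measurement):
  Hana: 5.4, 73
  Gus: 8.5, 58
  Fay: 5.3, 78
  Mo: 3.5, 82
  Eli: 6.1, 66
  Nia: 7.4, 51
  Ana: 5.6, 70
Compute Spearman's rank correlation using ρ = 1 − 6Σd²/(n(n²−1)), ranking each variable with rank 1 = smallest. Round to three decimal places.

-0.964

Ranks of variable 1: 3, 7, 2, 1, 5, 6, 4
Ranks of variable 2: 5, 2, 6, 7, 3, 1, 4
d = r₁ − r₂: -2, 5, -4, -6, 2, 5, 0
d²: 4, 25, 16, 36, 4, 25, 0; Σd² = 110
ρ = 1 − 6·110/(7·48) = 1 − 660/336 = -0.964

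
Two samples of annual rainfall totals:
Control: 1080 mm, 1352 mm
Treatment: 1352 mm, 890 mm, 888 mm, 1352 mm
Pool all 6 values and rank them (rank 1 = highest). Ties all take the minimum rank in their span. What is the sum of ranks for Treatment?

13

Sorted (descending): 1352, 1352, 1352, 1080, 890, 888
The 3 values of 1352 occupy positions 1–3 → each gets rank 1.
Treatment values → pooled ranks: 1352→1, 890→5, 888→6, 1352→1
Rank sum = 1 + 5 + 6 + 1 = 13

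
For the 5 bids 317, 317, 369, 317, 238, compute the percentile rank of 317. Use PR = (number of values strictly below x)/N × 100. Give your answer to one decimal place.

20.0

N = 5.
Strictly below 317: 1. Equal to 317: 3.
PR = 1/5 × 100 = 20.0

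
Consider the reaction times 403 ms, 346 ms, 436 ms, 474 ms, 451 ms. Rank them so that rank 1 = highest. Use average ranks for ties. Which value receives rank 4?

Sorted (descending): 474, 451, 436, 403, 346
No ties — each value takes its position as its rank.
Rank 4 → value 403.

403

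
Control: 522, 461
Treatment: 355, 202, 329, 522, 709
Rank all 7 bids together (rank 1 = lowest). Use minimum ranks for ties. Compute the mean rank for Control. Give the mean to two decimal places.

4.50

Sorted (ascending): 202, 329, 355, 461, 522, 522, 709
The 2 values of 522 occupy positions 5–6 → each gets rank 5.
Control values → pooled ranks: 522→5, 461→4
Mean rank = (5 + 4) / 2 = 4.50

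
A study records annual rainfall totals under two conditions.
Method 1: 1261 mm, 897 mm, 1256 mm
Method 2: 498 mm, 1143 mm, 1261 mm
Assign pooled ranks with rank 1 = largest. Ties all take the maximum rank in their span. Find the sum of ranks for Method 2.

12

Sorted (descending): 1261, 1261, 1256, 1143, 897, 498
The 2 values of 1261 occupy positions 1–2 → each gets rank 2.
Method 2 values → pooled ranks: 498→6, 1143→4, 1261→2
Rank sum = 6 + 4 + 2 = 12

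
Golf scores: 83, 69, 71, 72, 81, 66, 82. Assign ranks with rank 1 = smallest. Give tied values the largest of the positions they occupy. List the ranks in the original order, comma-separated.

Sorted (ascending): 66, 69, 71, 72, 81, 82, 83
No ties — each value takes its position as its rank.

7, 2, 3, 4, 5, 1, 6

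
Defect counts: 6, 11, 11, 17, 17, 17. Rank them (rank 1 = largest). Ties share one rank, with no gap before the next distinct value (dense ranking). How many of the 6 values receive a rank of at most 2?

Sorted (descending): 17, 17, 17, 11, 11, 6
The 3 values of 17 share dense rank 1.
The 2 values of 11 share dense rank 2.
Remaining distinct values take the next consecutive integers.
Ranks ≤ 2: {1, 1, 1, 2, 2} → 5 values.

5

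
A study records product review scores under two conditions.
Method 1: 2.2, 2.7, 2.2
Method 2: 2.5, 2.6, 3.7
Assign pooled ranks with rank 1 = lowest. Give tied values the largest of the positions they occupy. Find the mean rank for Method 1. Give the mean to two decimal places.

Sorted (ascending): 2.2, 2.2, 2.5, 2.6, 2.7, 3.7
The 2 values of 2.2 occupy positions 1–2 → each gets rank 2.
Method 1 values → pooled ranks: 2.2→2, 2.7→5, 2.2→2
Mean rank = (2 + 5 + 2) / 3 = 3.00

3.00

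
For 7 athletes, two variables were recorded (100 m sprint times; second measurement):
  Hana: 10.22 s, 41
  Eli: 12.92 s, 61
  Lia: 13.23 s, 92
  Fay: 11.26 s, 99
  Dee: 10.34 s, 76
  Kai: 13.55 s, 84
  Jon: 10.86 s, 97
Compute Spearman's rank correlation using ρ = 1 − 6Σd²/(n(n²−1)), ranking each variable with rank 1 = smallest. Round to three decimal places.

0.321

Ranks of variable 1: 1, 5, 6, 4, 2, 7, 3
Ranks of variable 2: 1, 2, 5, 7, 3, 4, 6
d = r₁ − r₂: 0, 3, 1, -3, -1, 3, -3
d²: 0, 9, 1, 9, 1, 9, 9; Σd² = 38
ρ = 1 − 6·38/(7·48) = 1 − 228/336 = 0.321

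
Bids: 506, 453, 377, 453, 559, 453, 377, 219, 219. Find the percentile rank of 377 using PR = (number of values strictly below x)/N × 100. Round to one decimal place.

22.2

N = 9.
Strictly below 377: 2. Equal to 377: 2.
PR = 2/9 × 100 = 22.2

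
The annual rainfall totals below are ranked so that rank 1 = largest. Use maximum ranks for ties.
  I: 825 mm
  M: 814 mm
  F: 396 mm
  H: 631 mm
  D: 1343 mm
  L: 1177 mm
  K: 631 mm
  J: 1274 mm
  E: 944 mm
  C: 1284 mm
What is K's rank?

9

Sorted (descending): 1343, 1284, 1274, 1177, 944, 825, 814, 631, 631, 396
The 2 values of 631 occupy positions 8–9 → each gets rank 9.
K has value 631 mm → rank 9.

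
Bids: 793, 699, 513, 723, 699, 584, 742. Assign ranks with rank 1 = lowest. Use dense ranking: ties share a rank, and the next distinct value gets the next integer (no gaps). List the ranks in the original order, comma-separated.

6, 3, 1, 4, 3, 2, 5

Sorted (ascending): 513, 584, 699, 699, 723, 742, 793
The 2 values of 699 share dense rank 3.
Remaining distinct values take the next consecutive integers.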